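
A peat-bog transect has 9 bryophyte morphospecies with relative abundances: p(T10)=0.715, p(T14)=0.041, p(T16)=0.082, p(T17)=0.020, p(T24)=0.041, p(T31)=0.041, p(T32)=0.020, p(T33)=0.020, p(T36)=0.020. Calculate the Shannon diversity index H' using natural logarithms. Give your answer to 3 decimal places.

1.151

Each pᵢ ln pᵢ term (working shown to 5 dp, full precision carried): 0.715×(-0.33547)=-0.23986, 0.041×(-3.19418)=-0.13096, 0.082×(-2.50104)=-0.20508, 0.02×(-3.91202)=-0.07824, 0.041×(-3.19418)=-0.13096, 0.041×(-3.19418)=-0.13096, 0.02×(-3.91202)=-0.07824, 0.02×(-3.91202)=-0.07824, 0.02×(-3.91202)=-0.07824.
Sum = -1.15079, so H' = 1.151.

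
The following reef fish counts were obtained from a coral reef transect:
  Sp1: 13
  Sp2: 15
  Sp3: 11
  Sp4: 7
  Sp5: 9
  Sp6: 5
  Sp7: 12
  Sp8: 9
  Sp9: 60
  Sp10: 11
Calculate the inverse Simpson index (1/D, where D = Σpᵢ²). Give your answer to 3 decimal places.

5.005

Total N = 13+15+11+7+9+5+12+9+60+11 = 152, so the proportions are 0.0855263, 0.0986842, 0.0723684, 0.0460526, 0.0592105, 0.0328947, 0.0789474, 0.0592105, 0.3947368, 0.0723684 (working shown to 7 dp, full precision carried).
D = 0.0855263² + 0.0986842² + 0.0723684² + 0.0460526² + 0.0592105² + 0.0328947² + 0.0789474² + 0.0592105² + 0.3947368² + 0.0723684² = 0.0073148 + 0.0097386 + 0.0052372 + 0.0021208 + 0.0035059 + 0.0010821 + 0.0062327 + 0.0035059 + 0.1558172 + 0.0052372 = 0.1997922.
So 1/D = 5.00520, i.e. 5.005 to 3 decimal places.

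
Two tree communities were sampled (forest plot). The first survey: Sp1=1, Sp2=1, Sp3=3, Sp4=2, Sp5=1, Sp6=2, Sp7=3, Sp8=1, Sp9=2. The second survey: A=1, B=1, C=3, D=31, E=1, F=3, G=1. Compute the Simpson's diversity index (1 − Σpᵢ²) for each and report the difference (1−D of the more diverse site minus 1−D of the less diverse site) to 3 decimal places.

The first survey: N=16, proportions 0.0625, 0.0625, 0.1875, 0.125, 0.0625, 0.125, 0.1875, 0.0625, 0.125, giving 1−D = 0.86719 (working shown to 5 dp, full precision carried).
The second survey: N=41, proportions 0.02439, 0.02439, 0.07317, 0.7561, 0.02439, 0.07317, 0.02439, giving 1−D = 0.41523.
Difference = |0.86719 − 0.41523| = 0.45196, i.e. 0.452 to 3 decimal places.

0.452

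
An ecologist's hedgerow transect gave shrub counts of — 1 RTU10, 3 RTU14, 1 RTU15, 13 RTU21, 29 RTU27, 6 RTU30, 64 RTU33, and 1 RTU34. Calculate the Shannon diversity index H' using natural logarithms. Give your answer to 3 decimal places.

1.286

Total N = 1+3+1+13+29+6+64+1 = 118, so the proportions are 0.00847, 0.02542, 0.00847, 0.11017, 0.24576, 0.05085, 0.54237, 0.00847 (working shown to 5 dp, full precision carried).
Each pᵢ ln pᵢ term: 0.00847×(-4.77068)=-0.04043, 0.02542×(-3.67207)=-0.09336, 0.00847×(-4.77068)=-0.04043, 0.11017×(-2.20574)=-0.24300, 0.24576×(-1.40339)=-0.34490, 0.05085×(-2.97893)=-0.15147, 0.54237×(-0.61180)=-0.33182, 0.00847×(-4.77068)=-0.04043.
Sum = -1.28585, so H' = 1.286.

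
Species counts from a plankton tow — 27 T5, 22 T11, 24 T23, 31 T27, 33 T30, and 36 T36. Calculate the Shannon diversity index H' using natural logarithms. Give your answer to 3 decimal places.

Total N = 27+22+24+31+33+36 = 173, so the proportions are 0.15607, 0.12717, 0.13873, 0.17919, 0.19075, 0.20809 (working shown to 5 dp, full precision carried).
Each pᵢ ln pᵢ term: 0.15607×(-1.85745)=-0.28989, 0.12717×(-2.06225)=-0.26225, 0.13873×(-1.97524)=-0.27402, 0.17919×(-1.71930)=-0.30808, 0.19075×(-1.65678)=-0.31603, 0.20809×(-1.56977)=-0.32666.
Sum = -1.77694, so H' = 1.777.

1.777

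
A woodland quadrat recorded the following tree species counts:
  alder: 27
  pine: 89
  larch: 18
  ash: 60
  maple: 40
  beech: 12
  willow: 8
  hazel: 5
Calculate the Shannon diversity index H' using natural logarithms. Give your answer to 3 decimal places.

Total N = 27+89+18+60+40+12+8+5 = 259, so the proportions are 0.10425, 0.34363, 0.0695, 0.23166, 0.15444, 0.04633, 0.03089, 0.01931 (working shown to 5 dp, full precision carried).
Each pᵢ ln pᵢ term: 0.10425×(-2.26099)=-0.23570, 0.34363×(-1.06819)=-0.36706, 0.0695×(-2.66646)=-0.18531, 0.23166×(-1.46248)=-0.33880, 0.15444×(-1.86795)=-0.28849, 0.04633×(-3.07192)=-0.14233, 0.03089×(-3.47739)=-0.10741, 0.01931×(-3.94739)=-0.07620.
Sum = -1.74131, so H' = 1.741.

1.741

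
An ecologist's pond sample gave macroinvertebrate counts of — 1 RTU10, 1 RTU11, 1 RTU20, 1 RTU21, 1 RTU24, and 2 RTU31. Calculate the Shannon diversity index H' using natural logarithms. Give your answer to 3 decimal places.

Total N = 1+1+1+1+1+2 = 7, so the proportions are 0.14286, 0.14286, 0.14286, 0.14286, 0.14286, 0.28571 (working shown to 5 dp, full precision carried).
Each pᵢ ln pᵢ term: 0.14286×(-1.94591)=-0.27799, 0.14286×(-1.94591)=-0.27799, 0.14286×(-1.94591)=-0.27799, 0.14286×(-1.94591)=-0.27799, 0.14286×(-1.94591)=-0.27799, 0.28571×(-1.25276)=-0.35793.
Sum = -1.74787, so H' = 1.748.

1.748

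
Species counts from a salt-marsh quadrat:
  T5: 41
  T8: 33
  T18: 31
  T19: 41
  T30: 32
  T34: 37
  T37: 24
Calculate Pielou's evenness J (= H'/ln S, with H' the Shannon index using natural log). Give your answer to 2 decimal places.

Total N = 41+33+31+41+32+37+24 = 239, so the proportions are 0.1715, 0.1381, 0.1297, 0.1715, 0.1339, 0.1548, 0.1004 (working shown to 4 dp, full precision carried).
H' = −Σ pᵢ ln pᵢ = −((-0.3024) + (-0.2734) + (-0.2649) + (-0.3024) + (-0.2692) + (-0.2888) + (-0.2308)) = 1.9320.
With S = 7 species, ln S = 1.9459, so J = 1.9320/1.9459 = 0.9928, i.e. 0.99 to 2 decimal places.

0.99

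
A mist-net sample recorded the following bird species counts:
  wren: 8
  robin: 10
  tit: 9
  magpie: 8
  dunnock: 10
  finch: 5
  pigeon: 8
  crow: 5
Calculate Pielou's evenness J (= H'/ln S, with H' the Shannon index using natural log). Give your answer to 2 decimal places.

0.99

Total N = 8+10+9+8+10+5+8+5 = 63, so the proportions are 0.127, 0.1587, 0.1429, 0.127, 0.1587, 0.0794, 0.127, 0.0794 (working shown to 4 dp, full precision carried).
H' = −Σ pᵢ ln pᵢ = −((-0.2621) + (-0.2922) + (-0.2780) + (-0.2621) + (-0.2922) + (-0.2011) + (-0.2621) + (-0.2011)) = 2.0506.
With S = 8 species, ln S = 2.0794, so J = 2.0506/2.0794 = 0.9861, i.e. 0.99 to 2 decimal places.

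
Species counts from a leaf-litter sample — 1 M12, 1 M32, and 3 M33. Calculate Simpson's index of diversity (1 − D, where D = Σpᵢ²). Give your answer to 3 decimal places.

Total N = 1+1+3 = 5, so the proportions are 0.2, 0.2, 0.6 (working shown to 5 dp, full precision carried).
D = 0.2² + 0.2² + 0.6² = 0.04000 + 0.04000 + 0.36000 = 0.44000.
So 1 − D = 0.56000, i.e. 0.560 to 3 decimal places.

0.560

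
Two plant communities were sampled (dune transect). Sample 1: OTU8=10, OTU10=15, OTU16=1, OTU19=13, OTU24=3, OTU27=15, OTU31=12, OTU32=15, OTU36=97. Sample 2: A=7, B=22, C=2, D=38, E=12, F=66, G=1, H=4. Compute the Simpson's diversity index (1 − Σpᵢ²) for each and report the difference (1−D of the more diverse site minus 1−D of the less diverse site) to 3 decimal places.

Sample 1: N=181, proportions 0.05525, 0.08287, 0.00552, 0.07182, 0.01657, 0.08287, 0.0663, 0.08287, 0.53591, giving 1−D = 0.67928 (working shown to 5 dp, full precision carried).
Sample 2: N=152, proportions 0.04605, 0.14474, 0.01316, 0.25, 0.07895, 0.43421, 0.00658, 0.02632, giving 1−D = 0.71875.
Difference = |0.67928 − 0.71875| = 0.03947, i.e. 0.039 to 3 decimal places.

0.039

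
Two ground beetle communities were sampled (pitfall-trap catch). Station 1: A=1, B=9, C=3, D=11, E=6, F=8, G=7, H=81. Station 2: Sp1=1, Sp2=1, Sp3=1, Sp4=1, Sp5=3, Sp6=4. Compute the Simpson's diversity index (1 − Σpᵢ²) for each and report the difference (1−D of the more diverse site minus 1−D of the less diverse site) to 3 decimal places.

0.196

Station 1: N=126, proportions 0.00794, 0.07143, 0.02381, 0.0873, 0.04762, 0.06349, 0.05556, 0.64286, giving 1−D = 0.56400 (working shown to 5 dp, full precision carried).
Station 2: N=11, proportions 0.09091, 0.09091, 0.09091, 0.09091, 0.27273, 0.36364, giving 1−D = 0.76033.
Difference = |0.56400 − 0.76033| = 0.19633, i.e. 0.196 to 3 decimal places.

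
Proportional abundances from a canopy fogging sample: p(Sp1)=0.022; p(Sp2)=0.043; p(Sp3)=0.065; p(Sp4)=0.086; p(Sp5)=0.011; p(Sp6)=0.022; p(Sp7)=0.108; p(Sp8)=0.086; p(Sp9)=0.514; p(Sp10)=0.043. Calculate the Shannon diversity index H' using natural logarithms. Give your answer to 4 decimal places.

Each pᵢ ln pᵢ term (working shown to 6 dp, full precision carried): 0.022×(-3.816713)=-0.083968, 0.043×(-3.146555)=-0.135302, 0.065×(-2.733368)=-0.177669, 0.086×(-2.453408)=-0.210993, 0.011×(-4.509860)=-0.049608, 0.022×(-3.816713)=-0.083968, 0.108×(-2.225624)=-0.240367, 0.086×(-2.453408)=-0.210993, 0.514×(-0.665532)=-0.342083, 0.043×(-3.146555)=-0.135302.
Sum = -1.670254, so H' = 1.6703.

1.6703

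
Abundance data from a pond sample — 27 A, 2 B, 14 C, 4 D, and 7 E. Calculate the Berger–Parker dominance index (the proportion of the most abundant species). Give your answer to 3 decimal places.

Total N = 27+2+14+4+7 = 54, so the proportions are 0.5, 0.03704, 0.25926, 0.07407, 0.12963 (working shown to 5 dp, full precision carried).
The largest proportion is 0.5, i.e. d = 0.500 to 3 decimal places.

0.500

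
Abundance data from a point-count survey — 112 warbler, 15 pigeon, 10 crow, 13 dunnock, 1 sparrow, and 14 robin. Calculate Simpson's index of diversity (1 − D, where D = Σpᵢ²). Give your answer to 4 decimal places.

0.5139

Total N = 112+15+10+13+1+14 = 165, so the proportions are 0.678788, 0.090909, 0.060606, 0.078788, 0.006061, 0.084848 (working shown to 6 dp, full precision carried).
D = 0.678788² + 0.090909² + 0.060606² + 0.078788² + 0.006061² + 0.084848² = 0.460753 + 0.008264 + 0.003673 + 0.006208 + 0.000037 + 0.007199 = 0.486134.
So 1 − D = 0.513866, i.e. 0.5139 to 4 decimal places.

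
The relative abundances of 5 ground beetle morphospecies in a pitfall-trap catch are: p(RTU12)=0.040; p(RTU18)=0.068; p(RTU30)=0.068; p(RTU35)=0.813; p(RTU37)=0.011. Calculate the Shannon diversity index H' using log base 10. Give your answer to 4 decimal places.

Each pᵢ log₁₀ pᵢ term (working shown to 6 dp, full precision carried): 0.04×(-1.397940)=-0.055918, 0.068×(-1.167491)=-0.079389, 0.068×(-1.167491)=-0.079389, 0.813×(-0.089909)=-0.073096, 0.011×(-1.958607)=-0.021545.
Sum = -0.309337, so H' = 0.3093.

0.3093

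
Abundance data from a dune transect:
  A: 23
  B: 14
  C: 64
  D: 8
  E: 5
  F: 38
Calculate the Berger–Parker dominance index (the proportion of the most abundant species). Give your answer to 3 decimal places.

0.421

Total N = 23+14+64+8+5+38 = 152, so the proportions are 0.15132, 0.09211, 0.42105, 0.05263, 0.03289, 0.25 (working shown to 5 dp, full precision carried).
The largest proportion is 0.42105, i.e. d = 0.421 to 3 decimal places.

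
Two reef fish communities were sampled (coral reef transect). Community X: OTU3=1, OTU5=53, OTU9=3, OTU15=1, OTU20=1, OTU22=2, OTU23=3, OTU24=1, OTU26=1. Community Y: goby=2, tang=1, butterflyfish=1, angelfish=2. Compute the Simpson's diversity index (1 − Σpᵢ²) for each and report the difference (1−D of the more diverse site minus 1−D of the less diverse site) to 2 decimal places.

Community X: N=66, proportions 0.0152, 0.803, 0.0455, 0.0152, 0.0152, 0.0303, 0.0455, 0.0152, 0.0152, giving 1−D = 0.3489 (working shown to 4 dp, full precision carried).
Community Y: N=6, proportions 0.3333, 0.1667, 0.1667, 0.3333, giving 1−D = 0.7222.
Difference = |0.3489 − 0.7222| = 0.3733, i.e. 0.37 to 2 decimal places.

0.37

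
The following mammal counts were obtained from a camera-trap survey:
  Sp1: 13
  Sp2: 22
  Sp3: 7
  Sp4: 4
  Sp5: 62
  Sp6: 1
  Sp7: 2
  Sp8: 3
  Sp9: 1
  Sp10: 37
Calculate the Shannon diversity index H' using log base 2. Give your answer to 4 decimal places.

2.3629

Total N = 13+22+7+4+62+1+2+3+1+37 = 152, so the proportions are 0.085526, 0.144737, 0.046053, 0.026316, 0.407895, 0.006579, 0.013158, 0.019737, 0.006579, 0.243421 (working shown to 6 dp, full precision carried).
Each pᵢ log₂ pᵢ term: 0.085526×(-3.547488)=-0.303404, 0.144737×(-2.788496)=-0.403598, 0.046053×(-4.440573)=-0.204500, 0.026316×(-5.247928)=-0.138103, 0.407895×(-1.293731)=-0.527706, 0.006579×(-7.247928)=-0.047684, 0.013158×(-6.247928)=-0.082210, 0.019737×(-5.662965)=-0.111769, 0.006579×(-7.247928)=-0.047684, 0.243421×(-2.038474)=-0.496208.
Sum = -2.362865, so H' = 2.3629.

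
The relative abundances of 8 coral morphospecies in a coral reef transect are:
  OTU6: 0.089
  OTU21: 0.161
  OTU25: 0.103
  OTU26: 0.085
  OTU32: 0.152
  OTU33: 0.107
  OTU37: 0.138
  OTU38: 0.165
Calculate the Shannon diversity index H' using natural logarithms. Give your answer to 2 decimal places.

Each pᵢ ln pᵢ term (working shown to 4 dp, full precision carried): 0.089×(-2.4191)=-0.2153, 0.161×(-1.8264)=-0.2940, 0.103×(-2.2730)=-0.2341, 0.085×(-2.4651)=-0.2095, 0.152×(-1.8839)=-0.2863, 0.107×(-2.2349)=-0.2391, 0.138×(-1.9805)=-0.2733, 0.165×(-1.8018)=-0.2973.
Sum = -2.0491, so H' = 2.05.

2.05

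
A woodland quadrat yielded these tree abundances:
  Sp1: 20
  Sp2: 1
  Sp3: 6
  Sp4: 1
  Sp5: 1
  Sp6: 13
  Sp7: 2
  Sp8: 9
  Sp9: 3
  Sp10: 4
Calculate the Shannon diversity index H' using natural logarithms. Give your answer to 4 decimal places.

1.8608

Total N = 20+1+6+1+1+13+2+9+3+4 = 60, so the proportions are 0.333333, 0.016667, 0.1, 0.016667, 0.016667, 0.216667, 0.033333, 0.15, 0.05, 0.066667 (working shown to 6 dp, full precision carried).
Each pᵢ ln pᵢ term: 0.333333×(-1.098612)=-0.366204, 0.016667×(-4.094345)=-0.068239, 0.1×(-2.302585)=-0.230259, 0.016667×(-4.094345)=-0.068239, 0.016667×(-4.094345)=-0.068239, 0.216667×(-1.529395)=-0.331369, 0.033333×(-3.401197)=-0.113373, 0.15×(-1.897120)=-0.284568, 0.05×(-2.995732)=-0.149787, 0.066667×(-2.708050)=-0.180537.
Sum = -1.860813, so H' = 1.8608.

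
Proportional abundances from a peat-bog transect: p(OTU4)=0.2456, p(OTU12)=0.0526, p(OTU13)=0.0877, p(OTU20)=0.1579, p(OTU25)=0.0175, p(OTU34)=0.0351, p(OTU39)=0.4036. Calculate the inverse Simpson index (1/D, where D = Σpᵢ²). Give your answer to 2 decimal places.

3.84

D = 0.2456² + 0.0526² + 0.0877² + 0.1579² + 0.0175² + 0.0351² + 0.4036² = 0.060319 + 0.002767 + 0.007691 + 0.024932 + 0.000306 + 0.001232 + 0.162893 = 0.260141 (working shown to 6 dp, full precision carried).
So 1/D = 3.8441, i.e. 3.84 to 2 decimal places.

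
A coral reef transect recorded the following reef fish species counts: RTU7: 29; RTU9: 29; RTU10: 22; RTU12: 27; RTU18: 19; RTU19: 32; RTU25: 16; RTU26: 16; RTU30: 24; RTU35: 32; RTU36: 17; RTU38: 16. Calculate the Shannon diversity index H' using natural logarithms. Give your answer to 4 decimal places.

Total N = 29+29+22+27+19+32+16+16+24+32+17+16 = 279, so the proportions are 0.103943, 0.103943, 0.078853, 0.096774, 0.0681, 0.114695, 0.057348, 0.057348, 0.086022, 0.114695, 0.060932, 0.057348 (working shown to 6 dp, full precision carried).
Each pᵢ ln pᵢ term: 0.103943×(-2.263916)=-0.235317, 0.103943×(-2.263916)=-0.235317, 0.078853×(-2.540169)=-0.200300, 0.096774×(-2.335375)=-0.226004, 0.0681×(-2.686773)=-0.182970, 0.114695×(-2.165476)=-0.248370, 0.057348×(-2.858623)=-0.163935, 0.057348×(-2.858623)=-0.163935, 0.086022×(-2.453158)=-0.211024, 0.114695×(-2.165476)=-0.248370, 0.060932×(-2.797998)=-0.170487, 0.057348×(-2.858623)=-0.163935.
Sum = -2.449967, so H' = 2.4500.

2.4500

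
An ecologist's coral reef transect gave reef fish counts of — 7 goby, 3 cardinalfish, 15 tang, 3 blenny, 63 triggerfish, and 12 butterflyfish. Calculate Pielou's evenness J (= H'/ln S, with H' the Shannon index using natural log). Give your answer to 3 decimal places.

0.681

Total N = 7+3+15+3+63+12 = 103, so the proportions are 0.06796, 0.02913, 0.14563, 0.02913, 0.61165, 0.1165 (working shown to 5 dp, full precision carried).
H' = −Σ pᵢ ln pᵢ = −((-0.18274) + (-0.10299) + (-0.28058) + (-0.10299) + (-0.30068) + (-0.25046)) = 1.22046.
With S = 6 species, ln S = 1.79176, so J = 1.22046/1.79176 = 0.68115, i.e. 0.681 to 3 decimal places.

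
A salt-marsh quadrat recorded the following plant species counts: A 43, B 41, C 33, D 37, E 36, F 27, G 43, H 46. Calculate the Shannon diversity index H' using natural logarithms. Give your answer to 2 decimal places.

2.07

Total N = 43+41+33+37+36+27+43+46 = 306, so the proportions are 0.1405, 0.134, 0.1078, 0.1209, 0.1176, 0.0882, 0.1405, 0.1503 (working shown to 4 dp, full precision carried).
Each pᵢ ln pᵢ term: 0.1405×(-1.9624)=-0.2758, 0.134×(-2.0100)=-0.2693, 0.1078×(-2.2271)=-0.2402, 0.1209×(-2.1127)=-0.2555, 0.1176×(-2.1401)=-0.2518, 0.0882×(-2.4277)=-0.2142, 0.1405×(-1.9624)=-0.2758, 0.1503×(-1.8949)=-0.2849.
Sum = -2.0673, so H' = 2.07.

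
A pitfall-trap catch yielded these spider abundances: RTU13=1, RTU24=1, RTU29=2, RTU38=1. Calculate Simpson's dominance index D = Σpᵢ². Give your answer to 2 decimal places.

0.28

Total N = 1+1+2+1 = 5, so the proportions are 0.2, 0.2, 0.4, 0.2 (working shown to 4 dp, full precision carried).
D = 0.2² + 0.2² + 0.4² + 0.2² = 0.0400 + 0.0400 + 0.1600 + 0.0400 = 0.2800.
To 2 decimal places, D = 0.28.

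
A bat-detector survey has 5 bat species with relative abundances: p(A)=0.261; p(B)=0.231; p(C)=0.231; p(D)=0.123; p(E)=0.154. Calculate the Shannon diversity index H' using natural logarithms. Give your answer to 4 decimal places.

1.5734

Each pᵢ ln pᵢ term (working shown to 6 dp, full precision carried): 0.261×(-1.343235)=-0.350584, 0.231×(-1.465338)=-0.338493, 0.231×(-1.465338)=-0.338493, 0.123×(-2.095571)=-0.257755, 0.154×(-1.870803)=-0.288104.
Sum = -1.573429, so H' = 1.5734.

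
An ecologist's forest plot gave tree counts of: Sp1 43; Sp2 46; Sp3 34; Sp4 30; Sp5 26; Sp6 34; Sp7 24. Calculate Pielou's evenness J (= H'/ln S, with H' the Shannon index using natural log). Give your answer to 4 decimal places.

0.9872

Total N = 43+46+34+30+26+34+24 = 237, so the proportions are 0.181435, 0.194093, 0.14346, 0.126582, 0.109705, 0.14346, 0.101266 (working shown to 6 dp, full precision carried).
H' = −Σ pᵢ ln pᵢ = −((-0.309683) + (-0.318199) + (-0.278556) + (-0.261628) + (-0.242443) + (-0.278556) + (-0.231899)) = 1.920966.
With S = 7 species, ln S = 1.945910, so J = 1.920966/1.945910 = 0.987181, i.e. 0.9872 to 4 decimal places.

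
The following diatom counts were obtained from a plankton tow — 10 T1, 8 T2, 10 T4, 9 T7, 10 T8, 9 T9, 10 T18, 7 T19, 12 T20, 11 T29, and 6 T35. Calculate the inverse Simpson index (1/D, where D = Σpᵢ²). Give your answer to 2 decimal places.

Total N = 10+8+10+9+10+9+10+7+12+11+6 = 102, so the proportions are 0.0980392, 0.0784314, 0.0980392, 0.0882353, 0.0980392, 0.0882353, 0.0980392, 0.0686275, 0.1176471, 0.1078431, 0.0588235 (working shown to 7 dp, full precision carried).
D = 0.0980392² + 0.0784314² + 0.0980392² + 0.0882353² + 0.0980392² + 0.0882353² + 0.0980392² + 0.0686275² + 0.1176471² + 0.1078431² + 0.0588235² = 0.0096117 + 0.0061515 + 0.0096117 + 0.0077855 + 0.0096117 + 0.0077855 + 0.0096117 + 0.0047097 + 0.0138408 + 0.0116301 + 0.0034602 = 0.0938101.
So 1/D = 10.6598, i.e. 10.66 to 2 decimal places.

10.66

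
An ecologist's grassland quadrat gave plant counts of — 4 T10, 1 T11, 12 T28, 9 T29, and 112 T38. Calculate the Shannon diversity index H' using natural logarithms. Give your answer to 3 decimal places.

Total N = 4+1+12+9+112 = 138, so the proportions are 0.02899, 0.00725, 0.08696, 0.06522, 0.81159 (working shown to 5 dp, full precision carried).
Each pᵢ ln pᵢ term: 0.02899×(-3.54096)=-0.10264, 0.00725×(-4.92725)=-0.03570, 0.08696×(-2.44235)=-0.21238, 0.06522×(-2.73003)=-0.17805, 0.81159×(-0.20875)=-0.16942.
Sum = -0.69819, so H' = 0.698.

0.698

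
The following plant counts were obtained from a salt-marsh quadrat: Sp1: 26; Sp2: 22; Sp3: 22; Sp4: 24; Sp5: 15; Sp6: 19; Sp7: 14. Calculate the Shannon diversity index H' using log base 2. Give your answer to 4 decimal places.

Total N = 26+22+22+24+15+19+14 = 142, so the proportions are 0.183099, 0.15493, 0.15493, 0.169014, 0.105634, 0.133803, 0.098592 (working shown to 6 dp, full precision carried).
Each pᵢ log₂ pᵢ term: 0.183099×(-2.449307)=-0.448465, 0.15493×(-2.690316)=-0.416809, 0.15493×(-2.690316)=-0.416809, 0.169014×(-2.564785)=-0.433485, 0.105634×(-3.242857)=-0.342555, 0.133803×(-2.901820)=-0.388272, 0.098592×(-3.342392)=-0.329532.
Sum = -2.775927, so H' = 2.7759.

2.7759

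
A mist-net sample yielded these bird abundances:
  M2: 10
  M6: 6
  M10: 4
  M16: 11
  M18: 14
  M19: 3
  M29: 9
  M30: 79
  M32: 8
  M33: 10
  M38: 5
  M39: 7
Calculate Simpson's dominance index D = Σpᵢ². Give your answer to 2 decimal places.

0.26

Total N = 10+6+4+11+14+3+9+79+8+10+5+7 = 166, so the proportions are 0.0602, 0.0361, 0.0241, 0.0663, 0.0843, 0.0181, 0.0542, 0.4759, 0.0482, 0.0602, 0.0301, 0.0422 (working shown to 4 dp, full precision carried).
D = 0.0602² + 0.0361² + 0.0241² + 0.0663² + 0.0843² + 0.0181² + 0.0542² + 0.4759² + 0.0482² + 0.0602² + 0.0301² + 0.0422² = 0.0036 + 0.0013 + 0.0006 + 0.0044 + 0.0071 + 0.0003 + 0.0029 + 0.2265 + 0.0023 + 0.0036 + 0.0009 + 0.0018 = 0.2554.
To 2 decimal places, D = 0.26.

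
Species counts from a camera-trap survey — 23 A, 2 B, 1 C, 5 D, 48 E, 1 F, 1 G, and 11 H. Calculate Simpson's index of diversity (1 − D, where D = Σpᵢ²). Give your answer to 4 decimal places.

0.6472

Total N = 23+2+1+5+48+1+1+11 = 92, so the proportions are 0.25, 0.021739, 0.01087, 0.054348, 0.521739, 0.01087, 0.01087, 0.119565 (working shown to 6 dp, full precision carried).
D = 0.25² + 0.021739² + 0.01087² + 0.054348² + 0.521739² + 0.01087² + 0.01087² + 0.119565² = 0.062500 + 0.000473 + 0.000118 + 0.002954 + 0.272212 + 0.000118 + 0.000118 + 0.014296 = 0.352788.
So 1 − D = 0.647212, i.e. 0.6472 to 4 decimal places.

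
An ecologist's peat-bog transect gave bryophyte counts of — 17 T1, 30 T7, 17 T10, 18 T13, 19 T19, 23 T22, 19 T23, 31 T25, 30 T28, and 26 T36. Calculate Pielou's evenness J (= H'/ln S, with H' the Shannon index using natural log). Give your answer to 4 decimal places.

0.9879

Total N = 17+30+17+18+19+23+19+31+30+26 = 230, so the proportions are 0.073913, 0.130435, 0.073913, 0.078261, 0.082609, 0.1, 0.082609, 0.134783, 0.130435, 0.113043 (working shown to 6 dp, full precision carried).
H' = −Σ pᵢ ln pᵢ = −((-0.192534) + (-0.265680) + (-0.192534) + (-0.199386) + (-0.205996) + (-0.230259) + (-0.205996) + (-0.270117) + (-0.265680) + (-0.246433)) = 2.274614.
With S = 10 species, ln S = 2.302585, so J = 2.274614/2.302585 = 0.987852, i.e. 0.9879 to 4 decimal places.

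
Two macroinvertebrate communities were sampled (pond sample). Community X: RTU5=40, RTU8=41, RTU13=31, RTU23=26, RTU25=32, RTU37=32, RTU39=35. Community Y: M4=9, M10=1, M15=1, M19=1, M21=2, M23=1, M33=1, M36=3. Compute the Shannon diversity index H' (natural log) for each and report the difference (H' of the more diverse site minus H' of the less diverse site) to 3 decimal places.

Community X: N=237, proportions 0.16878, 0.173, 0.1308, 0.1097, 0.13502, 0.13502, 0.14768, giving H' = 1.93549 (working shown to 5 dp, full precision carried).
Community Y: N=19, proportions 0.47368, 0.05263, 0.05263, 0.05263, 0.10526, 0.05263, 0.05263, 0.15789, giving H' = 1.65722.
Difference = |1.93549 − 1.65722| = 0.27827, i.e. 0.278 to 3 decimal places.

0.278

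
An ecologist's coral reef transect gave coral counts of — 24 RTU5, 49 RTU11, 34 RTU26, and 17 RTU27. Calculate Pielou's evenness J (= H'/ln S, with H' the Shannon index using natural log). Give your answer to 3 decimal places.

Total N = 24+49+34+17 = 124, so the proportions are 0.19355, 0.39516, 0.27419, 0.1371 (working shown to 5 dp, full precision carried).
H' = −Σ pᵢ ln pᵢ = −((-0.31785) + (-0.36689) + (-0.35478) + (-0.27242)) = 1.31195.
With S = 4 species, ln S = 1.38629, so J = 1.31195/1.38629 = 0.94637, i.e. 0.946 to 3 decimal places.

0.946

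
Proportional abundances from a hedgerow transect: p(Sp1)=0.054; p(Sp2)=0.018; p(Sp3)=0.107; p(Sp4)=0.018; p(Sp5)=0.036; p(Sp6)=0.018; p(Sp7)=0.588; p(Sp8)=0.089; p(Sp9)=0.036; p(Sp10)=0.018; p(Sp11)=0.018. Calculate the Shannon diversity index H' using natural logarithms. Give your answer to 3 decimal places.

Each pᵢ ln pᵢ term (working shown to 5 dp, full precision carried): 0.054×(-2.91877)=-0.15761, 0.018×(-4.01738)=-0.07231, 0.107×(-2.23493)=-0.23914, 0.018×(-4.01738)=-0.07231, 0.036×(-3.32424)=-0.11967, 0.018×(-4.01738)=-0.07231, 0.588×(-0.53103)=-0.31224, 0.089×(-2.41912)=-0.21530, 0.036×(-3.32424)=-0.11967, 0.018×(-4.01738)=-0.07231, 0.018×(-4.01738)=-0.07231.
Sum = -1.52521, so H' = 1.525.

1.525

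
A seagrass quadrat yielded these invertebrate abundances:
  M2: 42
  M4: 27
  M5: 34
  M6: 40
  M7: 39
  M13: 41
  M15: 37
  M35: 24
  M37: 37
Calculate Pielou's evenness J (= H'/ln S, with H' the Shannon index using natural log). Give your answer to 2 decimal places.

Total N = 42+27+34+40+39+41+37+24+37 = 321, so the proportions are 0.1308, 0.0841, 0.1059, 0.1246, 0.1215, 0.1277, 0.1153, 0.0748, 0.1153 (working shown to 4 dp, full precision carried).
H' = −Σ pᵢ ln pᵢ = −((-0.2661) + (-0.2082) + (-0.2378) + (-0.2595) + (-0.2561) + (-0.2628) + (-0.2490) + (-0.1939) + (-0.2490)) = 2.1825.
With S = 9 species, ln S = 2.1972, so J = 2.1825/2.1972 = 0.9933, i.e. 0.99 to 2 decimal places.

0.99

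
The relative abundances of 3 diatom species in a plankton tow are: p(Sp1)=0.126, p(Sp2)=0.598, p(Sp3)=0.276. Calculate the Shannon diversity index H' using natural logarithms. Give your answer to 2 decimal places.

0.92

Each pᵢ ln pᵢ term (working shown to 4 dp, full precision carried): 0.126×(-2.0715)=-0.2610, 0.598×(-0.5142)=-0.3075, 0.276×(-1.2874)=-0.3553.
Sum = -0.9238, so H' = 0.92.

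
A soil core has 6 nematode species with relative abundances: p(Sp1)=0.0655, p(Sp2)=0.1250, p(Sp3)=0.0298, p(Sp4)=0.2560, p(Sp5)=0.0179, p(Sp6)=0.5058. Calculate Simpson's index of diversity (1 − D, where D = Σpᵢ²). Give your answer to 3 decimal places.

D = 0.0655² + 0.125² + 0.0298² + 0.256² + 0.0179² + 0.5058² = 0.00429 + 0.01562 + 0.00089 + 0.06554 + 0.00032 + 0.25583 = 0.34249 (working shown to 5 dp, full precision carried).
So 1 − D = 0.65751, i.e. 0.658 to 3 decimal places.

0.658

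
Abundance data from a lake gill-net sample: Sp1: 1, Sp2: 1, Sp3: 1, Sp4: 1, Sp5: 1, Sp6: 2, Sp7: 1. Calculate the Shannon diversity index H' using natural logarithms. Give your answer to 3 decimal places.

Total N = 1+1+1+1+1+2+1 = 8, so the proportions are 0.125, 0.125, 0.125, 0.125, 0.125, 0.25, 0.125 (working shown to 5 dp, full precision carried).
Each pᵢ ln pᵢ term: 0.125×(-2.07944)=-0.25993, 0.125×(-2.07944)=-0.25993, 0.125×(-2.07944)=-0.25993, 0.125×(-2.07944)=-0.25993, 0.125×(-2.07944)=-0.25993, 0.25×(-1.38629)=-0.34657, 0.125×(-2.07944)=-0.25993.
Sum = -1.90615, so H' = 1.906.

1.906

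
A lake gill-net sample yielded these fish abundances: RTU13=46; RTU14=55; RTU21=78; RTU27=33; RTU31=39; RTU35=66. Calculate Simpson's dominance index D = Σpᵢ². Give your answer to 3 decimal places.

0.181

Total N = 46+55+78+33+39+66 = 317, so the proportions are 0.14511, 0.1735, 0.24606, 0.1041, 0.12303, 0.2082 (working shown to 5 dp, full precision carried).
D = 0.14511² + 0.1735² + 0.24606² + 0.1041² + 0.12303² + 0.2082² = 0.02106 + 0.03010 + 0.06054 + 0.01084 + 0.01514 + 0.04335 = 0.18102.
To 3 decimal places, D = 0.181.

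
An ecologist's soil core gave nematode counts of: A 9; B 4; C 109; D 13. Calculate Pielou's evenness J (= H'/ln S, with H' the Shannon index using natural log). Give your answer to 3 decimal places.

0.493

Total N = 9+4+109+13 = 135, so the proportions are 0.06667, 0.02963, 0.80741, 0.0963 (working shown to 5 dp, full precision carried).
H' = −Σ pᵢ ln pᵢ = −((-0.18054) + (-0.10427) + (-0.17273) + (-0.22536)) = 0.68289.
With S = 4 species, ln S = 1.38629, so J = 0.68289/1.38629 = 0.49260, i.e. 0.493 to 3 decimal places.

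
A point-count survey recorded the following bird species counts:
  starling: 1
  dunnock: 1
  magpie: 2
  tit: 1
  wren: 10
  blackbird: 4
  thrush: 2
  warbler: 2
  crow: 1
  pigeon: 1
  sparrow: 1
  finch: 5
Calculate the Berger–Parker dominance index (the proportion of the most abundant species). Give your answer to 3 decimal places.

Total N = 1+1+2+1+10+4+2+2+1+1+1+5 = 31, so the proportions are 0.03226, 0.03226, 0.06452, 0.03226, 0.32258, 0.12903, 0.06452, 0.06452, 0.03226, 0.03226, 0.03226, 0.16129 (working shown to 5 dp, full precision carried).
The largest proportion is 0.32258, i.e. d = 0.323 to 3 decimal places.

0.323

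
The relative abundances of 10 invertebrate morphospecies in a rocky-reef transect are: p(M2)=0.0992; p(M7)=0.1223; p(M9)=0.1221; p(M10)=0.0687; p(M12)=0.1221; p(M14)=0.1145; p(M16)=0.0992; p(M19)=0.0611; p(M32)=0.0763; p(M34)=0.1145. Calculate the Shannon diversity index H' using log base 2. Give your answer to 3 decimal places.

3.284

Each pᵢ log₂ pᵢ term (working shown to 5 dp, full precision carried): 0.0992×(-3.33352)=-0.33068, 0.1223×(-3.03150)=-0.37075, 0.1221×(-3.03386)=-0.37043, 0.0687×(-3.86355)=-0.26543, 0.1221×(-3.03386)=-0.37043, 0.1145×(-3.12658)=-0.35799, 0.0992×(-3.33352)=-0.33068, 0.0611×(-4.03268)=-0.24640, 0.0763×(-3.71217)=-0.28324, 0.1145×(-3.12658)=-0.35799.
Sum = -3.28404, so H' = 3.284.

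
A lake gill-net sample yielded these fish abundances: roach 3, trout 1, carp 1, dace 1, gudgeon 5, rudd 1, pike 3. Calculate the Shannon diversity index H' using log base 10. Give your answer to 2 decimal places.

Total N = 3+1+1+1+5+1+3 = 15, so the proportions are 0.2, 0.0667, 0.0667, 0.0667, 0.3333, 0.0667, 0.2 (working shown to 4 dp, full precision carried).
Each pᵢ log₁₀ pᵢ term: 0.2×(-0.6990)=-0.1398, 0.0667×(-1.1761)=-0.0784, 0.0667×(-1.1761)=-0.0784, 0.0667×(-1.1761)=-0.0784, 0.3333×(-0.4771)=-0.1590, 0.0667×(-1.1761)=-0.0784, 0.2×(-0.6990)=-0.1398.
Sum = -0.7523, so H' = 0.75.

0.75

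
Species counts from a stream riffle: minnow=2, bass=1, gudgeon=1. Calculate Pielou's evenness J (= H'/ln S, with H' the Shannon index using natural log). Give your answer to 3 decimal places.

0.946

Total N = 2+1+1 = 4, so the proportions are 0.5, 0.25, 0.25 (working shown to 5 dp, full precision carried).
H' = −Σ pᵢ ln pᵢ = −((-0.34657) + (-0.34657) + (-0.34657)) = 1.03972.
With S = 3 species, ln S = 1.09861, so J = 1.03972/1.09861 = 0.94639, i.e. 0.946 to 3 decimal places.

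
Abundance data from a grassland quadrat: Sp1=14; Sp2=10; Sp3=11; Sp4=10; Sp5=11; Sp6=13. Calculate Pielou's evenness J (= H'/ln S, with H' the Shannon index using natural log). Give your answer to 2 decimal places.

1.00

Total N = 14+10+11+10+11+13 = 69, so the proportions are 0.2029, 0.1449, 0.1594, 0.1449, 0.1594, 0.1884 (working shown to 4 dp, full precision carried).
H' = −Σ pᵢ ln pᵢ = −((-0.3236) + (-0.2799) + (-0.2927) + (-0.2799) + (-0.2927) + (-0.3145)) = 1.7834.
With S = 6 species, ln S = 1.7918, so J = 1.7834/1.7918 = 0.9954, i.e. 1.00 to 2 decimal places.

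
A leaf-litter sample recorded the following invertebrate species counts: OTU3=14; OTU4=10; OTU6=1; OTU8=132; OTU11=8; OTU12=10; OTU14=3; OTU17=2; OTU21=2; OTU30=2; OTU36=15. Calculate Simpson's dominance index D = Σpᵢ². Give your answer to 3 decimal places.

0.458

Total N = 14+10+1+132+8+10+3+2+2+2+15 = 199, so the proportions are 0.07035, 0.05025, 0.00503, 0.66332, 0.0402, 0.05025, 0.01508, 0.01005, 0.01005, 0.01005, 0.07538 (working shown to 5 dp, full precision carried).
D = 0.07035² + 0.05025² + 0.00503² + 0.66332² + 0.0402² + 0.05025² + 0.01508² + 0.01005² + 0.01005² + 0.01005² + 0.07538² = 0.00495 + 0.00253 + 0.00003 + 0.43999 + 0.00162 + 0.00253 + 0.00023 + 0.00010 + 0.00010 + 0.00010 + 0.00568 = 0.45784.
To 3 decimal places, D = 0.458.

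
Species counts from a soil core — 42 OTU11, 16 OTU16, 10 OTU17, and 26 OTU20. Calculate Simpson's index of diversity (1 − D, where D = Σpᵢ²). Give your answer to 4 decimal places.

Total N = 42+16+10+26 = 94, so the proportions are 0.446809, 0.170213, 0.106383, 0.276596 (working shown to 6 dp, full precision carried).
D = 0.446809² + 0.170213² + 0.106383² + 0.276596² = 0.199638 + 0.028972 + 0.011317 + 0.076505 = 0.316433.
So 1 − D = 0.683567, i.e. 0.6836 to 4 decimal places.

0.6836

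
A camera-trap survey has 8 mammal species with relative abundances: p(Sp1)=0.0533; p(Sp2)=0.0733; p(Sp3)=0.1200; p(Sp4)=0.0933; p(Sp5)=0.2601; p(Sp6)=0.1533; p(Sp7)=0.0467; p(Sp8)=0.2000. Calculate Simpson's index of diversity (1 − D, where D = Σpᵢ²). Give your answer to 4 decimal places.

0.8353

D = 0.0533² + 0.0733² + 0.12² + 0.0933² + 0.2601² + 0.1533² + 0.0467² + 0.2² = 0.002841 + 0.005373 + 0.014400 + 0.008705 + 0.067652 + 0.023501 + 0.002181 + 0.040000 = 0.164652 (working shown to 6 dp, full precision carried).
So 1 − D = 0.835348, i.e. 0.8353 to 4 decimal places.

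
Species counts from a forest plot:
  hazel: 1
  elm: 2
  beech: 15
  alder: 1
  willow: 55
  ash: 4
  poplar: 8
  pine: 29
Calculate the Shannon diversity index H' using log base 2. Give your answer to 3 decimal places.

2.050

Total N = 1+2+15+1+55+4+8+29 = 115, so the proportions are 0.0087, 0.01739, 0.13043, 0.0087, 0.47826, 0.03478, 0.06957, 0.25217 (working shown to 5 dp, full precision carried).
Each pᵢ log₂ pᵢ term: 0.0087×(-6.84549)=-0.05953, 0.01739×(-5.84549)=-0.10166, 0.13043×(-2.93860)=-0.38330, 0.0087×(-6.84549)=-0.05953, 0.47826×(-1.06413)=-0.50893, 0.03478×(-4.84549)=-0.16854, 0.06957×(-3.84549)=-0.26751, 0.25217×(-1.98751)=-0.50120.
Sum = -2.05019, so H' = 2.050.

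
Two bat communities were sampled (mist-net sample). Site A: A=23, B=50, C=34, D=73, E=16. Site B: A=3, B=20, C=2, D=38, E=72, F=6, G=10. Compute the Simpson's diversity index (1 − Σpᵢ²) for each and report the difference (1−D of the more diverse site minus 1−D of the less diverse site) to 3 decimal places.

0.060

Site A: N=196, proportions 0.11735, 0.2551, 0.17347, 0.37245, 0.08163, giving 1−D = 0.74568 (working shown to 5 dp, full precision carried).
Site B: N=151, proportions 0.01987, 0.13245, 0.01325, 0.25166, 0.47682, 0.03974, 0.06623, giving 1−D = 0.68523.
Difference = |0.74568 − 0.68523| = 0.06045, i.e. 0.060 to 3 decimal places.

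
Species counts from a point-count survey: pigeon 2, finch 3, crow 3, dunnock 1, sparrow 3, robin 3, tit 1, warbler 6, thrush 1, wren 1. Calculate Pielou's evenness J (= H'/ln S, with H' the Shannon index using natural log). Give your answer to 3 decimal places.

0.922

Total N = 2+3+3+1+3+3+1+6+1+1 = 24, so the proportions are 0.08333, 0.125, 0.125, 0.04167, 0.125, 0.125, 0.04167, 0.25, 0.04167, 0.04167 (working shown to 5 dp, full precision carried).
H' = −Σ pᵢ ln pᵢ = −((-0.20708) + (-0.25993) + (-0.25993) + (-0.13242) + (-0.25993) + (-0.25993) + (-0.13242) + (-0.34657) + (-0.13242) + (-0.13242)) = 2.12305.
With S = 10 species, ln S = 2.30259, so J = 2.12305/2.30259 = 0.92203, i.e. 0.922 to 3 decimal places.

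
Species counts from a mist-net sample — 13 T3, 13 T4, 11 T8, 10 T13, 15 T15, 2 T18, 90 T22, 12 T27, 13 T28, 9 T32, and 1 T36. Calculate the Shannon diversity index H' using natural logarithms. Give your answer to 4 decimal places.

Total N = 13+13+11+10+15+2+90+12+13+9+1 = 189, so the proportions are 0.068783, 0.068783, 0.058201, 0.05291, 0.079365, 0.010582, 0.47619, 0.063492, 0.068783, 0.047619, 0.005291 (working shown to 6 dp, full precision carried).
Each pᵢ ln pᵢ term: 0.068783×(-2.676798)=-0.184118, 0.068783×(-2.676798)=-0.184118, 0.058201×(-2.843852)=-0.165515, 0.05291×(-2.939162)=-0.155511, 0.079365×(-2.533697)=-0.201087, 0.010582×(-4.548600)=-0.048133, 0.47619×(-0.741937)=-0.353303, 0.063492×(-2.756840)=-0.175037, 0.068783×(-2.676798)=-0.184118, 0.047619×(-3.044522)=-0.144977, 0.005291×(-5.241747)=-0.027734.
Sum = -1.823654, so H' = 1.8237.

1.8237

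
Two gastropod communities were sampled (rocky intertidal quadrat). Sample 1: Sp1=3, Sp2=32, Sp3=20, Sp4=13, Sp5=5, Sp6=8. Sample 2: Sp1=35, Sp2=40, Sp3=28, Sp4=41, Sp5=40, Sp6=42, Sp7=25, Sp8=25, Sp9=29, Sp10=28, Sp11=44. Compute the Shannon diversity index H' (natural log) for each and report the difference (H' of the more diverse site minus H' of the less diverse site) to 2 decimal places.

0.85

Sample 1: N=81, proportions 0.037, 0.3951, 0.2469, 0.1605, 0.0617, 0.0988, giving H' = 1.5285 (working shown to 4 dp, full precision carried).
Sample 2: N=377, proportions 0.0928, 0.1061, 0.0743, 0.1088, 0.1061, 0.1114, 0.0663, 0.0663, 0.0769, 0.0743, 0.1167, giving H' = 2.3766.
Difference = |1.5285 − 2.3766| = 0.8481, i.e. 0.85 to 2 decimal places.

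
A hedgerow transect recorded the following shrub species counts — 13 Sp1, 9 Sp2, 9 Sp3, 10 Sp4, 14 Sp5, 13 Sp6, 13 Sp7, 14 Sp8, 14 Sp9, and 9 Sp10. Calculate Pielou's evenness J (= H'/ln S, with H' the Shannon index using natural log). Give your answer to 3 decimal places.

Total N = 13+9+9+10+14+13+13+14+14+9 = 118, so the proportions are 0.11017, 0.07627, 0.07627, 0.08475, 0.11864, 0.11017, 0.11017, 0.11864, 0.11864, 0.07627 (working shown to 5 dp, full precision carried).
H' = −Σ pᵢ ln pᵢ = −((-0.24300) + (-0.19628) + (-0.19628) + (-0.20916) + (-0.25290) + (-0.24300) + (-0.24300) + (-0.25290) + (-0.25290) + (-0.19628)) = 2.28573.
With S = 10 species, ln S = 2.30259, so J = 2.28573/2.30259 = 0.99268, i.e. 0.993 to 3 decimal places.

0.993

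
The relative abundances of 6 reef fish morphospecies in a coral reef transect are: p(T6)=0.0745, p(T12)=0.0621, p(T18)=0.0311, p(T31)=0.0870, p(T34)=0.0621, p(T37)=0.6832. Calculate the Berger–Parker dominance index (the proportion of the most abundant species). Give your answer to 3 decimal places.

The largest proportion is 0.6832, i.e. d = 0.683 to 3 decimal places.

0.683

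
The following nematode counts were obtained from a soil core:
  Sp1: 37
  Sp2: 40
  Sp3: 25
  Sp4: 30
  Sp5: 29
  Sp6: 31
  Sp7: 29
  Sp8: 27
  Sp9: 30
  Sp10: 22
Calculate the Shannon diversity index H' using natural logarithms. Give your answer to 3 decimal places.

Total N = 37+40+25+30+29+31+29+27+30+22 = 300, so the proportions are 0.12333, 0.13333, 0.08333, 0.1, 0.09667, 0.10333, 0.09667, 0.09, 0.1, 0.07333 (working shown to 5 dp, full precision carried).
Each pᵢ ln pᵢ term: 0.12333×(-2.09286)=-0.25812, 0.13333×(-2.01490)=-0.26865, 0.08333×(-2.48491)=-0.20708, 0.1×(-2.30259)=-0.23026, 0.09667×(-2.33649)=-0.22586, 0.10333×(-2.26980)=-0.23455, 0.09667×(-2.33649)=-0.22586, 0.09×(-2.40795)=-0.21672, 0.1×(-2.30259)=-0.23026, 0.07333×(-2.61274)=-0.19160.
Sum = -2.28895, so H' = 2.289.

2.289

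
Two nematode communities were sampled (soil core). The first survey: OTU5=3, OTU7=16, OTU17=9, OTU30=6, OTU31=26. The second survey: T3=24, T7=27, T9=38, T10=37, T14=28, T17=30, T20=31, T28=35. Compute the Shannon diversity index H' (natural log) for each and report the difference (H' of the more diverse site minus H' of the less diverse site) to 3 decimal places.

The first survey: N=60, proportions 0.05, 0.2666667, 0.15, 0.1, 0.4333333, giving H' = 1.3794555 (working shown to 7 dp, full precision carried).
The second survey: N=250, proportions 0.096, 0.108, 0.152, 0.148, 0.112, 0.12, 0.124, 0.14, giving H' = 2.0681747.
Difference = |1.3794555 − 2.0681747| = 0.6887192, i.e. 0.689 to 3 decimal places.

0.689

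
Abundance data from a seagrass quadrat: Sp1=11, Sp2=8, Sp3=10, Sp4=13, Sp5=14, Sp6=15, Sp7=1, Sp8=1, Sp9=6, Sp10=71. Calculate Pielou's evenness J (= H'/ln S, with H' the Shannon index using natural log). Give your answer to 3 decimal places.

Total N = 11+8+10+13+14+15+1+1+6+71 = 150, so the proportions are 0.07333, 0.05333, 0.06667, 0.08667, 0.09333, 0.1, 0.00667, 0.00667, 0.04, 0.47333 (working shown to 5 dp, full precision carried).
H' = −Σ pᵢ ln pᵢ = −((-0.19160) + (-0.15633) + (-0.18054) + (-0.21196) + (-0.22135) + (-0.23026) + (-0.03340) + (-0.03340) + (-0.12876) + (-0.35403)) = 1.74163.
With S = 10 species, ln S = 2.30259, so J = 1.74163/2.30259 = 0.75638, i.e. 0.756 to 3 decimal places.

0.756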